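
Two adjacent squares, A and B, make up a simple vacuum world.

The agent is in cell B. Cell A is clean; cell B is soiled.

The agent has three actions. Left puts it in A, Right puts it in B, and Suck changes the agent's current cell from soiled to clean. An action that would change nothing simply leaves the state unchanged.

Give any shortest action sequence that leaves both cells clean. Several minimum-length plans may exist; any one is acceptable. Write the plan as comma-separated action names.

Suck

1) do Suck; now loc=B A=clean B=clean
min 1: B is soiled, one Suck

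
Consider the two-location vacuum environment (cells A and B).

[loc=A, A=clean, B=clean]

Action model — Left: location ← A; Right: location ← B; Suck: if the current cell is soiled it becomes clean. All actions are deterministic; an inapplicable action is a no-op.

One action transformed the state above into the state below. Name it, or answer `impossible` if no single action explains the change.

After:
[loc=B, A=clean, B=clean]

Right

try  Left: loc=A A=clean B=clean
try Right: loc=B A=clean B=clean  ← match
try  Suck: loc=A A=clean B=clean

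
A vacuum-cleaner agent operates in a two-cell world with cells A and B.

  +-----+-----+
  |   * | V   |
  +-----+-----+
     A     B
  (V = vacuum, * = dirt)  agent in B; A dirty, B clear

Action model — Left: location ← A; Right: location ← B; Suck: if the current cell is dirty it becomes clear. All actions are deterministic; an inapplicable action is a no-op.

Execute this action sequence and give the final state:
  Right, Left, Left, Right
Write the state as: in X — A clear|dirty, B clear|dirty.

1. Right → in B — A dirty, B clear
2. Left → in A — A dirty, B clear
3. Left → in A — A dirty, B clear
4. Right → in B — A dirty, B clear

in B — A dirty, B clear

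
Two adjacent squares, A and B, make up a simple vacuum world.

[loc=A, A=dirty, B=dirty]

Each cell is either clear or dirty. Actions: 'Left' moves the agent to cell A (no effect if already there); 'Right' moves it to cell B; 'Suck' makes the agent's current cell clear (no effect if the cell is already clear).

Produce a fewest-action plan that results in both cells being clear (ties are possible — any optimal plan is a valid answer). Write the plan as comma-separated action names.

1. Suck → (A; A:clear, B:dirty)
2. Right → (B; A:clear, B:dirty)
3. Suck → (B; A:clear, B:clear)
min 3: Suck A + move + Suck B

Suck, Right, Suck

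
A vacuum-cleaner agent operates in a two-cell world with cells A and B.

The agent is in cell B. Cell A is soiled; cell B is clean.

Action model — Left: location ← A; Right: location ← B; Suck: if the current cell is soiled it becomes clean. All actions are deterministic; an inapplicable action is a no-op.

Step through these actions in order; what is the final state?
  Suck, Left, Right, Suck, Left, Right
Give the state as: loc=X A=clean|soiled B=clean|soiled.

step 1/6 (Suck): loc=B A=soiled B=clean
step 2/6 (Left): loc=A A=soiled B=clean
step 3/6 (Right): loc=B A=soiled B=clean
step 4/6 (Suck): loc=B A=soiled B=clean
step 5/6 (Left): loc=A A=soiled B=clean
step 6/6 (Right): loc=B A=soiled B=clean

loc=B A=soiled B=clean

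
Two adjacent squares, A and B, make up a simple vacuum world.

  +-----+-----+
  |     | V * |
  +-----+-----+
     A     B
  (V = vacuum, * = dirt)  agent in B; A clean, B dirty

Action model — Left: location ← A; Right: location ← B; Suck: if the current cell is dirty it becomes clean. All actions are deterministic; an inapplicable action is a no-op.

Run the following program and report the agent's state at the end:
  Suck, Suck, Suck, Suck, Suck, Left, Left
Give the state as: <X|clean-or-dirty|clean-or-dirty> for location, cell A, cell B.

<A|clean|clean>

t=1 Suck ⇒ <B|clean|clean>
t=2 Suck ⇒ <B|clean|clean>
t=3 Suck ⇒ <B|clean|clean>
t=4 Suck ⇒ <B|clean|clean>
t=5 Suck ⇒ <B|clean|clean>
t=6 Left ⇒ <A|clean|clean>
t=7 Left ⇒ <A|clean|clean>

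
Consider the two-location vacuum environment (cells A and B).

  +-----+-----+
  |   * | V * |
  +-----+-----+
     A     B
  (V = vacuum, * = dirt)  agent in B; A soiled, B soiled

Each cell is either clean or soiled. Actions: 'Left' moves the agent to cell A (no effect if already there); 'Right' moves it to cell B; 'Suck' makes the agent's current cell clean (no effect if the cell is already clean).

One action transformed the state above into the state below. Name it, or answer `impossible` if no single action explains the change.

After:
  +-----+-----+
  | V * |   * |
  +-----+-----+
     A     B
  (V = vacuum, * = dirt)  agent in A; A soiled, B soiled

Left

try  Left: (A; A:soiled, B:soiled)  ← match
try Right: (B; A:soiled, B:soiled)
try  Suck: (B; A:soiled, B:clean)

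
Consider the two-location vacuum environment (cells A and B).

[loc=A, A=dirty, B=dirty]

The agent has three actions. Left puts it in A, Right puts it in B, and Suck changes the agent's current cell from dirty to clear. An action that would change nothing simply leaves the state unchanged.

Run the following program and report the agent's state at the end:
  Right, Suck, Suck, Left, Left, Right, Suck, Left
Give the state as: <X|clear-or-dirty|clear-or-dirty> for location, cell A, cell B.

step 1/8 (Right): <B|dirty|dirty>
step 2/8 (Suck): <B|dirty|clear>
step 3/8 (Suck): <B|dirty|clear>
step 4/8 (Left): <A|dirty|clear>
step 5/8 (Left): <A|dirty|clear>
step 6/8 (Right): <B|dirty|clear>
step 7/8 (Suck): <B|dirty|clear>
step 8/8 (Left): <A|dirty|clear>

<A|dirty|clear>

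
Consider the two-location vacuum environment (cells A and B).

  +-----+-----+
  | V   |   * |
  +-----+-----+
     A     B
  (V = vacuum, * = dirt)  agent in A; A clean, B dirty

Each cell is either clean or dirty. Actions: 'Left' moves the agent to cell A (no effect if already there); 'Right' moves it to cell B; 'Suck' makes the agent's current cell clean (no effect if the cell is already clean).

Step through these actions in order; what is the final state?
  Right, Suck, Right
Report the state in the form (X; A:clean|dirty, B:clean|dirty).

(B; A:clean, B:clean)

[1] after Right: (B; A:clean, B:dirty)
[2] after Suck: (B; A:clean, B:clean)
[3] after Right: (B; A:clean, B:clean)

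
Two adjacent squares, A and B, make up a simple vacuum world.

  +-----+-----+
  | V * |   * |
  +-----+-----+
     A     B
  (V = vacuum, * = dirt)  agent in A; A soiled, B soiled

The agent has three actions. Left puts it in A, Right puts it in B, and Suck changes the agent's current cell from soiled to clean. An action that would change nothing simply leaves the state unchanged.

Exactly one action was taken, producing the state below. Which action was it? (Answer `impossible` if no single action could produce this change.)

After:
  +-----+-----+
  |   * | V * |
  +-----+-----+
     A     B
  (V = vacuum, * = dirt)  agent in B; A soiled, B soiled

Right

try  Left: (A; A:soiled, B:soiled)
try Right: (B; A:soiled, B:soiled)  ← match
try  Suck: (A; A:clean, B:soiled)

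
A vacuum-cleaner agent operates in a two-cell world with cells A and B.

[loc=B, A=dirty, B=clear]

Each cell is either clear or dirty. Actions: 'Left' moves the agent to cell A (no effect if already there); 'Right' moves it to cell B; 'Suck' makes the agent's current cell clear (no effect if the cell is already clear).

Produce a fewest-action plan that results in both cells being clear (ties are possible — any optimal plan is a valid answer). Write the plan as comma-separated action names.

1. Left → loc=A A=dirty B=clear
2. Suck → loc=A A=clear B=clear
min 2: go A then Suck

Left, Suck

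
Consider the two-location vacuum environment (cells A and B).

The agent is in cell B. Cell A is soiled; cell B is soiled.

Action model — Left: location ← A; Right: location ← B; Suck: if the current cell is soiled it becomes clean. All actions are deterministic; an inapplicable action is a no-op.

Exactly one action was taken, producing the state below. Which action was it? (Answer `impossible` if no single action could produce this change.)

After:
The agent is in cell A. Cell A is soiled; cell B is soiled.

Left

try  Left: <A|soiled|soiled>  ← match
try Right: <B|soiled|soiled>
try  Suck: <B|soiled|clean>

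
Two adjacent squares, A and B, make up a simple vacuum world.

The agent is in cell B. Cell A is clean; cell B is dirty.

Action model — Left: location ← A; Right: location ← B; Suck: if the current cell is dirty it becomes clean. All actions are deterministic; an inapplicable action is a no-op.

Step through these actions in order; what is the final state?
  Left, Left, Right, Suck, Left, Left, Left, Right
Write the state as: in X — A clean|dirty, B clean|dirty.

in B — A clean, B clean

[1] after Left: in A — A clean, B dirty
[2] after Left: in A — A clean, B dirty
[3] after Right: in B — A clean, B dirty
[4] after Suck: in B — A clean, B clean
[5] after Left: in A — A clean, B clean
[6] after Left: in A — A clean, B clean
[7] after Left: in A — A clean, B clean
[8] after Right: in B — A clean, B clean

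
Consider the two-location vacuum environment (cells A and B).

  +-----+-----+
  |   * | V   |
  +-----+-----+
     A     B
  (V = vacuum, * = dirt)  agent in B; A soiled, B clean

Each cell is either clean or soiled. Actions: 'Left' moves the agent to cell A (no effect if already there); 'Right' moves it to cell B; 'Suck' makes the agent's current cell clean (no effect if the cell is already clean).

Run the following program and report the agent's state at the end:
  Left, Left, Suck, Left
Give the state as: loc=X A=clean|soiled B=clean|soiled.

1. Left → loc=A A=soiled B=clean
2. Left → loc=A A=soiled B=clean
3. Suck → loc=A A=clean B=clean
4. Left → loc=A A=clean B=clean

loc=A A=clean B=clean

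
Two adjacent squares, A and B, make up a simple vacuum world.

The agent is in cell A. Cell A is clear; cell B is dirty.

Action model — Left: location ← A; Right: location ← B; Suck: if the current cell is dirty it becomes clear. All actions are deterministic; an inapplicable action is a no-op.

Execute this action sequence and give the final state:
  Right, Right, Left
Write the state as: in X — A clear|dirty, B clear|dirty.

step 1/3 (Right): in B — A clear, B dirty
step 2/3 (Right): in B — A clear, B dirty
step 3/3 (Left): in A — A clear, B dirty

in A — A clear, B dirty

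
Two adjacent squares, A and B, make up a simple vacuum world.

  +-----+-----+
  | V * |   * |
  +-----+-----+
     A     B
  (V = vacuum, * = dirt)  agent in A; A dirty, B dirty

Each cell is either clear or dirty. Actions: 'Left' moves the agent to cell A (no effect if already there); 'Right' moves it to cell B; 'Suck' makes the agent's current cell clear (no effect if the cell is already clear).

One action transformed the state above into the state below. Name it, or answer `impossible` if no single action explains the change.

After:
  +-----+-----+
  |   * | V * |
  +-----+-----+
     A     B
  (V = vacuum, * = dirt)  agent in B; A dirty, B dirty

try  Left: loc=A A=dirty B=dirty
try Right: loc=B A=dirty B=dirty  ← match
try  Suck: loc=A A=clear B=dirty

Right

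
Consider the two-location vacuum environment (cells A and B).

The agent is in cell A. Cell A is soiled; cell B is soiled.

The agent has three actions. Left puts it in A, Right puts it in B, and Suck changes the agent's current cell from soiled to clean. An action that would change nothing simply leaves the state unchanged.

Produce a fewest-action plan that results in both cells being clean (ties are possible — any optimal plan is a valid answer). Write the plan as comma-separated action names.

Suck, Right, Suck

1) do Suck; now loc=A A=clean B=soiled
2) do Right; now loc=B A=clean B=soiled
3) do Suck; now loc=B A=clean B=clean
min 3: Suck A + move + Suck B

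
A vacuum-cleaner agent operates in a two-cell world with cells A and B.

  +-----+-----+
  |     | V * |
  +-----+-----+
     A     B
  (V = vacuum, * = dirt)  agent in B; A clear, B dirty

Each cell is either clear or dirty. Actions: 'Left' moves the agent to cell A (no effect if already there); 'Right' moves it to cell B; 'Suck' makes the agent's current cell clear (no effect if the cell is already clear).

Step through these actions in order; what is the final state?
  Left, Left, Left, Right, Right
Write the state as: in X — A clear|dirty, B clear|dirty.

step 1/5 (Left): in A — A clear, B dirty
step 2/5 (Left): in A — A clear, B dirty
step 3/5 (Left): in A — A clear, B dirty
step 4/5 (Right): in B — A clear, B dirty
step 5/5 (Right): in B — A clear, B dirty

in B — A clear, B dirty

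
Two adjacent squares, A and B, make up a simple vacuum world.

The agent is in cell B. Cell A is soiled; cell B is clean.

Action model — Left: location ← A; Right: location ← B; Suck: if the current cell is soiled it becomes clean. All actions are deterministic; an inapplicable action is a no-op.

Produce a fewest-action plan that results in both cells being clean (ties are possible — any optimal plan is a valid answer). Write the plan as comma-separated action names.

Left, Suck

Left (#1): loc=A A=soiled B=clean
Suck (#2): loc=A A=clean B=clean
min 2: go A then Suck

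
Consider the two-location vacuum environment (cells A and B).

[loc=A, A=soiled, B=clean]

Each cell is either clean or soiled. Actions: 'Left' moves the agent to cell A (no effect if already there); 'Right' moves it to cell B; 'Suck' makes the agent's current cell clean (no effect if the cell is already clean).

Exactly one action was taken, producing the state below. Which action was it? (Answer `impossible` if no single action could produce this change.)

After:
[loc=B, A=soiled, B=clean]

Right

try  Left: loc=A A=soiled B=clean
try Right: loc=B A=soiled B=clean  ← match
try  Suck: loc=A A=clean B=clean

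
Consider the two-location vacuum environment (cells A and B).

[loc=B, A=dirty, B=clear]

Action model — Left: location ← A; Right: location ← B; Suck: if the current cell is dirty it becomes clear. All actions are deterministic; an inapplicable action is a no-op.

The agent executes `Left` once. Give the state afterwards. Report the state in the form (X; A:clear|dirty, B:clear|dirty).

(A; A:dirty, B:clear)

start: (B; A:dirty, B:clear)
[1] after Left: (A; A:dirty, B:clear)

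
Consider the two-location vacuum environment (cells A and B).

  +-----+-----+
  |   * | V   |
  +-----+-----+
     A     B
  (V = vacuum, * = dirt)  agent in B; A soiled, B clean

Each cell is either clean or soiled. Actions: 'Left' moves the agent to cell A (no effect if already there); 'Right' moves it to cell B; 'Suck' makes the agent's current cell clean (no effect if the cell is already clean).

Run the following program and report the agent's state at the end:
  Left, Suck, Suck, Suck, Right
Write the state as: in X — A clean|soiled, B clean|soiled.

in B — A clean, B clean

1) do Left; now in A — A soiled, B clean
2) do Suck; now in A — A clean, B clean
3) do Suck; now in A — A clean, B clean
4) do Suck; now in A — A clean, B clean
5) do Right; now in B — A clean, B clean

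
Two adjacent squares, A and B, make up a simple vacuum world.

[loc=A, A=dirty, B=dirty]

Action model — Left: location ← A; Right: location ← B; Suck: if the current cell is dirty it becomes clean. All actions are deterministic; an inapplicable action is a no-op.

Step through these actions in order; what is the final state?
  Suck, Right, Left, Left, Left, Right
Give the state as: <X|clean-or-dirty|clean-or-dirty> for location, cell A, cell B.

t=1 Suck ⇒ <A|clean|dirty>
t=2 Right ⇒ <B|clean|dirty>
t=3 Left ⇒ <A|clean|dirty>
t=4 Left ⇒ <A|clean|dirty>
t=5 Left ⇒ <A|clean|dirty>
t=6 Right ⇒ <B|clean|dirty>

<B|clean|dirty>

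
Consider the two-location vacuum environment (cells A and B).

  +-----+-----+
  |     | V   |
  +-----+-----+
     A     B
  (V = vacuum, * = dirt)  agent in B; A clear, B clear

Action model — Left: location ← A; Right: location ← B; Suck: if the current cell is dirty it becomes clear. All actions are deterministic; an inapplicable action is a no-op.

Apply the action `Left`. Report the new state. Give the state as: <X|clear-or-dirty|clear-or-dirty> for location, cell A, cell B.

start: <B|clear|clear>
Left (#1): <A|clear|clear>

<A|clear|clear>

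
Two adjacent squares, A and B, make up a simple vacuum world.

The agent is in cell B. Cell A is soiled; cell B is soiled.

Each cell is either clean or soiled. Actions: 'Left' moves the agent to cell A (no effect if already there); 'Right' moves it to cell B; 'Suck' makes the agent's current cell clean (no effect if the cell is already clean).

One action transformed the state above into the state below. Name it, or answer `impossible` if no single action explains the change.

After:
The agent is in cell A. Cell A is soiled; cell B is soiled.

try  Left: loc=A A=soiled B=soiled  ← match
try Right: loc=B A=soiled B=soiled
try  Suck: loc=B A=soiled B=clean

Left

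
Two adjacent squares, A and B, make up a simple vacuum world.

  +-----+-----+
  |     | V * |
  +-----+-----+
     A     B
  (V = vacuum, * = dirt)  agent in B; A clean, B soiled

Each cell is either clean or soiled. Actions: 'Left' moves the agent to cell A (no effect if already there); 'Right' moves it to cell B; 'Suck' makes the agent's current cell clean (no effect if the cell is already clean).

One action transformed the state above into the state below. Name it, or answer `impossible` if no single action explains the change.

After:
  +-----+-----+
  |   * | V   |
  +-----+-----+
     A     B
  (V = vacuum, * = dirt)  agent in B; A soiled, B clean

impossible

try  Left: <A|clean|soiled>
try Right: <B|clean|soiled>
try  Suck: <B|clean|clean>
no single action produces the after-state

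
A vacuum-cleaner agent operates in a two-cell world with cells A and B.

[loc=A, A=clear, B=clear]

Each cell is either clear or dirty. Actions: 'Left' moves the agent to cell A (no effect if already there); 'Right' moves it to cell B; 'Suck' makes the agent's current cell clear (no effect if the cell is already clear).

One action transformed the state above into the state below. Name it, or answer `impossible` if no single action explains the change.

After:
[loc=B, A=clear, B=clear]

Right

try  Left: <A|clear|clear>
try Right: <B|clear|clear>  ← match
try  Suck: <A|clear|clear>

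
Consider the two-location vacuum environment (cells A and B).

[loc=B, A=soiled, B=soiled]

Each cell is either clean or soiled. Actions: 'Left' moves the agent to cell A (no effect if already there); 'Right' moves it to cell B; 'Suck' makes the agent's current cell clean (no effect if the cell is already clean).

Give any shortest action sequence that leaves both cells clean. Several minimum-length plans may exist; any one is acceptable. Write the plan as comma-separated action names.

Suck (#1): (B; A:soiled, B:clean)
Left (#2): (A; A:soiled, B:clean)
Suck (#3): (A; A:clean, B:clean)
min 3: Suck B + move + Suck A

Suck, Left, Suck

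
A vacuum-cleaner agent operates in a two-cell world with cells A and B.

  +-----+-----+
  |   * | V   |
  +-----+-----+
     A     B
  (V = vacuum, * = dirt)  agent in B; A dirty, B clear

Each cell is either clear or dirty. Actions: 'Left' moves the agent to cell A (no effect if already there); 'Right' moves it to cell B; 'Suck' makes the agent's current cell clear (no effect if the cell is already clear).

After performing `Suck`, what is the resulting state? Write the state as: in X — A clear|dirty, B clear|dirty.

in B — A dirty, B clear

start: in B — A dirty, B clear
Suck (#1): in B — A dirty, B clear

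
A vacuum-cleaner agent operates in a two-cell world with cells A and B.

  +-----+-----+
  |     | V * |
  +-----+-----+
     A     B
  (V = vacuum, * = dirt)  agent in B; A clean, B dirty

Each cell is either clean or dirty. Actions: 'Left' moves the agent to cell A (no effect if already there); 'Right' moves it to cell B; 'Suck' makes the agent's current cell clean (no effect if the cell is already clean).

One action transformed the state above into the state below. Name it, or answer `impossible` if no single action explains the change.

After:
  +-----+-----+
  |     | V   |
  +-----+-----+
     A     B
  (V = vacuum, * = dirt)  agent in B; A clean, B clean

Suck

try  Left: (A; A:clean, B:dirty)
try Right: (B; A:clean, B:dirty)
try  Suck: (B; A:clean, B:clean)  ← match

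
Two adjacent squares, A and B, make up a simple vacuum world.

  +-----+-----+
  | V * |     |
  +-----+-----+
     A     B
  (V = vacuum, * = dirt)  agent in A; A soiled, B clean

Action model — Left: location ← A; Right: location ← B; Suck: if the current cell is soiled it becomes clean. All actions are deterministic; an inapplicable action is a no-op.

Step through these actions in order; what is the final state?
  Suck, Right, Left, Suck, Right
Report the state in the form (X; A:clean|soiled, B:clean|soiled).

step 1/5 (Suck): (A; A:clean, B:clean)
step 2/5 (Right): (B; A:clean, B:clean)
step 3/5 (Left): (A; A:clean, B:clean)
step 4/5 (Suck): (A; A:clean, B:clean)
step 5/5 (Right): (B; A:clean, B:clean)

(B; A:clean, B:clean)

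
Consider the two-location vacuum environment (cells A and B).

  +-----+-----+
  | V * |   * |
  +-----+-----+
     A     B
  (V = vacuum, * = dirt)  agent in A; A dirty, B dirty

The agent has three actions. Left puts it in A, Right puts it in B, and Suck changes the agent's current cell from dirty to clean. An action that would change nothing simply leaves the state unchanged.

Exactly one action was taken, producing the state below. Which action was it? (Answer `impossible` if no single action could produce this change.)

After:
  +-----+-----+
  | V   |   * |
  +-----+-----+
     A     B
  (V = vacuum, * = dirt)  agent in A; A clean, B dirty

try  Left: (A; A:dirty, B:dirty)
try Right: (B; A:dirty, B:dirty)
try  Suck: (A; A:clean, B:dirty)  ← match

Suck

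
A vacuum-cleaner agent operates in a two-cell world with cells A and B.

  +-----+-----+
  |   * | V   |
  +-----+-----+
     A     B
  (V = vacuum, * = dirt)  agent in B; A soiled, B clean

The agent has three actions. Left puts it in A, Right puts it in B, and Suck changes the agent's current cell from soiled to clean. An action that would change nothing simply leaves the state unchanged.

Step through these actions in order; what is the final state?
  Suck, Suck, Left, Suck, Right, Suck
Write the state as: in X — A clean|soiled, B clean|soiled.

in B — A clean, B clean

Suck (#1): in B — A soiled, B clean
Suck (#2): in B — A soiled, B clean
Left (#3): in A — A soiled, B clean
Suck (#4): in A — A clean, B clean
Right (#5): in B — A clean, B clean
Suck (#6): in B — A clean, B clean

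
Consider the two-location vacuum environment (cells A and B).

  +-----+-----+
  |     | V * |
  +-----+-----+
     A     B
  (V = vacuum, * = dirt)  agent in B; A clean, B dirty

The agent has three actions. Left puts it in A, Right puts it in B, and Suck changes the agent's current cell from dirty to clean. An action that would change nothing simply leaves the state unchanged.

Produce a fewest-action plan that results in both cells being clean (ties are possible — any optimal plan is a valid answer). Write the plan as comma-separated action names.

t=1 Suck ⇒ (B; A:clean, B:clean)
min 1: B is dirty, one Suck

Suck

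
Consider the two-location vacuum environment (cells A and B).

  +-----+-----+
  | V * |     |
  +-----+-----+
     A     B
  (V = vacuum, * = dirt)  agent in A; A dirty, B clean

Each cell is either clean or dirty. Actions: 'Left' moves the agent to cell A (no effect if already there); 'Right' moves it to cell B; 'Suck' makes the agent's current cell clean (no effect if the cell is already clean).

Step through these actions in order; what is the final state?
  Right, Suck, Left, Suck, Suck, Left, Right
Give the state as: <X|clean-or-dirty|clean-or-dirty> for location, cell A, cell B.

<B|clean|clean>

t=1 Right ⇒ <B|dirty|clean>
t=2 Suck ⇒ <B|dirty|clean>
t=3 Left ⇒ <A|dirty|clean>
t=4 Suck ⇒ <A|clean|clean>
t=5 Suck ⇒ <A|clean|clean>
t=6 Left ⇒ <A|clean|clean>
t=7 Right ⇒ <B|clean|clean>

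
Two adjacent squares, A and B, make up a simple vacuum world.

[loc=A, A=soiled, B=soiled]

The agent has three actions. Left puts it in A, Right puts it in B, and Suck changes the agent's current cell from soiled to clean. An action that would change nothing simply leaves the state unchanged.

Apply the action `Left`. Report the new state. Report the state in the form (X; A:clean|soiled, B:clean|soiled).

(A; A:soiled, B:soiled)

start: (A; A:soiled, B:soiled)
1) do Left; now (A; A:soiled, B:soiled)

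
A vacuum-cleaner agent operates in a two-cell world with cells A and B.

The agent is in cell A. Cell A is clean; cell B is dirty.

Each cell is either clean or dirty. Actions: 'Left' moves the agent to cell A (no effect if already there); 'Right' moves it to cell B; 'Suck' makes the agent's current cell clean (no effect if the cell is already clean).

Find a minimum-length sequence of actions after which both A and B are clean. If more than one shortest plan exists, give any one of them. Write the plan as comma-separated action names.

Right, Suck

[1] after Right: loc=B A=clean B=dirty
[2] after Suck: loc=B A=clean B=clean
min 2: go B then Suck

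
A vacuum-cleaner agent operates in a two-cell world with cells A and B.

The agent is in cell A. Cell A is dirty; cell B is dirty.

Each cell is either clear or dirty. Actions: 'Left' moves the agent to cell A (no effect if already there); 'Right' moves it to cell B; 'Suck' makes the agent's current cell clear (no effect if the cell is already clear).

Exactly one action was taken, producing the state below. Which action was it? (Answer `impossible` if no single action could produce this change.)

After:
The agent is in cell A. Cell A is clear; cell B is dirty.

try  Left: in A — A dirty, B dirty
try Right: in B — A dirty, B dirty
try  Suck: in A — A clear, B dirty  ← match

Suck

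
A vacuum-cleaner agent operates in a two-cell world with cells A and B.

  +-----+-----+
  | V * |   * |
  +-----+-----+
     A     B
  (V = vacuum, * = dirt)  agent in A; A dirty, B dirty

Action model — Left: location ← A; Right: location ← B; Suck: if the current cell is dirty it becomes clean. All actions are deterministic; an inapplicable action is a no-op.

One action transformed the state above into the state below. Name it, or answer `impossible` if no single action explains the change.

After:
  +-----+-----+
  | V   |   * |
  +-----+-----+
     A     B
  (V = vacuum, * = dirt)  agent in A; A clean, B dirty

try  Left: <A|dirty|dirty>
try Right: <B|dirty|dirty>
try  Suck: <A|clean|dirty>  ← match

Suck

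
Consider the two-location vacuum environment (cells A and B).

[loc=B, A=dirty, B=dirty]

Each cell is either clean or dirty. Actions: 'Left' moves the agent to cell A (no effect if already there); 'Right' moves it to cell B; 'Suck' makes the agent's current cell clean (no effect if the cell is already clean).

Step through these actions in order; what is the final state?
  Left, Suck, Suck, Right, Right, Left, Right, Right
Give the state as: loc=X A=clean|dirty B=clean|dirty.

loc=B A=clean B=dirty

[1] after Left: loc=A A=dirty B=dirty
[2] after Suck: loc=A A=clean B=dirty
[3] after Suck: loc=A A=clean B=dirty
[4] after Right: loc=B A=clean B=dirty
[5] after Right: loc=B A=clean B=dirty
[6] after Left: loc=A A=clean B=dirty
[7] after Right: loc=B A=clean B=dirty
[8] after Right: loc=B A=clean B=dirty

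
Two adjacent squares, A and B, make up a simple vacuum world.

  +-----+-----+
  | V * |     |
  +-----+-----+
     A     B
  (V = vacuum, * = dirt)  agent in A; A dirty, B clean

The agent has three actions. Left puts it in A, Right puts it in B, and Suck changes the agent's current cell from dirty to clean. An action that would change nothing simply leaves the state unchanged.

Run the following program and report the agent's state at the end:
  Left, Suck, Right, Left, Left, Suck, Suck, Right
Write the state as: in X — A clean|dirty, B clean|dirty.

in B — A clean, B clean

step 1/8 (Left): in A — A dirty, B clean
step 2/8 (Suck): in A — A clean, B clean
step 3/8 (Right): in B — A clean, B clean
step 4/8 (Left): in A — A clean, B clean
step 5/8 (Left): in A — A clean, B clean
step 6/8 (Suck): in A — A clean, B clean
step 7/8 (Suck): in A — A clean, B clean
step 8/8 (Right): in B — A clean, B clean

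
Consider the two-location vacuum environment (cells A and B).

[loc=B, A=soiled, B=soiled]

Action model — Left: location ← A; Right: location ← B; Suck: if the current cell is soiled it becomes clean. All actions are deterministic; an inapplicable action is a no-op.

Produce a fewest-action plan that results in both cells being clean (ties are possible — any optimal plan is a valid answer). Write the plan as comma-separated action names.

Suck, Left, Suck

1. Suck → (B; A:soiled, B:clean)
2. Left → (A; A:soiled, B:clean)
3. Suck → (A; A:clean, B:clean)
min 3: Suck B + move + Suck A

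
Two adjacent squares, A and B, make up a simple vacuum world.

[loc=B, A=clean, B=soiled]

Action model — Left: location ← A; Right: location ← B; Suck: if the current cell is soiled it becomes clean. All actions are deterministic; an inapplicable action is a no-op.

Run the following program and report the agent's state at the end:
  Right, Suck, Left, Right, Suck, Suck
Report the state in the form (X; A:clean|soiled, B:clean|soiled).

step 1/6 (Right): (B; A:clean, B:soiled)
step 2/6 (Suck): (B; A:clean, B:clean)
step 3/6 (Left): (A; A:clean, B:clean)
step 4/6 (Right): (B; A:clean, B:clean)
step 5/6 (Suck): (B; A:clean, B:clean)
step 6/6 (Suck): (B; A:clean, B:clean)

(B; A:clean, B:clean)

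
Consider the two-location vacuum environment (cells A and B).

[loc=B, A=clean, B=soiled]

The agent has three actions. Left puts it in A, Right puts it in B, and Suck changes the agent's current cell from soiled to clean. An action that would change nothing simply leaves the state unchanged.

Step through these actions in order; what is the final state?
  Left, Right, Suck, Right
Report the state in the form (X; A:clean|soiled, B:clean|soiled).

1. Left → (A; A:clean, B:soiled)
2. Right → (B; A:clean, B:soiled)
3. Suck → (B; A:clean, B:clean)
4. Right → (B; A:clean, B:clean)

(B; A:clean, B:clean)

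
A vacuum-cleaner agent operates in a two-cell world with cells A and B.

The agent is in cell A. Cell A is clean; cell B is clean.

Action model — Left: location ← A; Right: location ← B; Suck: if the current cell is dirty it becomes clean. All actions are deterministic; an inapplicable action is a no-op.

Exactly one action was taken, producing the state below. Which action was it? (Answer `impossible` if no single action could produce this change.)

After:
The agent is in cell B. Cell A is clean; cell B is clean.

Right

try  Left: loc=A A=clean B=clean
try Right: loc=B A=clean B=clean  ← match
try  Suck: loc=A A=clean B=clean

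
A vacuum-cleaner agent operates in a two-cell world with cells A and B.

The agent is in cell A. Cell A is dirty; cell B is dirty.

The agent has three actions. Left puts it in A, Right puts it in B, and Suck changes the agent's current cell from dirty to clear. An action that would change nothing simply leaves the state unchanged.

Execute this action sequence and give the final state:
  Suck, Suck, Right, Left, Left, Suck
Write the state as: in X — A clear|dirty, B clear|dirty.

1) do Suck; now in A — A clear, B dirty
2) do Suck; now in A — A clear, B dirty
3) do Right; now in B — A clear, B dirty
4) do Left; now in A — A clear, B dirty
5) do Left; now in A — A clear, B dirty
6) do Suck; now in A — A clear, B dirty

in A — A clear, B dirty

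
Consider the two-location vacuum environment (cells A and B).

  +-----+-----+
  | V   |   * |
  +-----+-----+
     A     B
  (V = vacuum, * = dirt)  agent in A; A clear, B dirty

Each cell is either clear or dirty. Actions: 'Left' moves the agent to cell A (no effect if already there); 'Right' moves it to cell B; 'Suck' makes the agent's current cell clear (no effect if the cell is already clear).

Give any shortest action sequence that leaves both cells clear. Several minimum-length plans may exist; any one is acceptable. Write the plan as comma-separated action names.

Right (#1): in B — A clear, B dirty
Suck (#2): in B — A clear, B clear
min 2: go B then Suck

Right, Suck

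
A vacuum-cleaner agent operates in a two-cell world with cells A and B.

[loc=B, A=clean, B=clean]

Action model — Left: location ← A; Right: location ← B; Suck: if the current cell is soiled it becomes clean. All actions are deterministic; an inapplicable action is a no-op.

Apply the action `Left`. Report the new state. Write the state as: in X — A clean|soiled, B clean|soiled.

in A — A clean, B clean

start: in B — A clean, B clean
t=1 Left ⇒ in A — A clean, B clean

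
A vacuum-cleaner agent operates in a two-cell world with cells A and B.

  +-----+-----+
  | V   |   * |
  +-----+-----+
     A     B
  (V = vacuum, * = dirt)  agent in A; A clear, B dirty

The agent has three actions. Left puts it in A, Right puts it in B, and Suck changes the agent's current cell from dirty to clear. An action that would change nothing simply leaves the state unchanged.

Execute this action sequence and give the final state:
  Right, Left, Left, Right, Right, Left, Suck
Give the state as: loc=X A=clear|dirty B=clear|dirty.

t=1 Right ⇒ loc=B A=clear B=dirty
t=2 Left ⇒ loc=A A=clear B=dirty
t=3 Left ⇒ loc=A A=clear B=dirty
t=4 Right ⇒ loc=B A=clear B=dirty
t=5 Right ⇒ loc=B A=clear B=dirty
t=6 Left ⇒ loc=A A=clear B=dirty
t=7 Suck ⇒ loc=A A=clear B=dirty

loc=A A=clear B=dirty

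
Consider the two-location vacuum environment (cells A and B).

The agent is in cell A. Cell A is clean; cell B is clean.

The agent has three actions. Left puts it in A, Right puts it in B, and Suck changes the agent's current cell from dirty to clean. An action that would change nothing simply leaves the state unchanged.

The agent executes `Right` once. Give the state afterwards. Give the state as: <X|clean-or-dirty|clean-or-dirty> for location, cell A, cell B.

start: <A|clean|clean>
Right (#1): <B|clean|clean>

<B|clean|clean>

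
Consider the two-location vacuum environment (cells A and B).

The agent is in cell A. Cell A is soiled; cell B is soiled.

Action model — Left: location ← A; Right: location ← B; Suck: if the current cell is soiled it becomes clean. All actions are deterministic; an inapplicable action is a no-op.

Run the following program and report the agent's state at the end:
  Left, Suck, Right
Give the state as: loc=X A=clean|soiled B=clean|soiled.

[1] after Left: loc=A A=soiled B=soiled
[2] after Suck: loc=A A=clean B=soiled
[3] after Right: loc=B A=clean B=soiled

loc=B A=clean B=soiled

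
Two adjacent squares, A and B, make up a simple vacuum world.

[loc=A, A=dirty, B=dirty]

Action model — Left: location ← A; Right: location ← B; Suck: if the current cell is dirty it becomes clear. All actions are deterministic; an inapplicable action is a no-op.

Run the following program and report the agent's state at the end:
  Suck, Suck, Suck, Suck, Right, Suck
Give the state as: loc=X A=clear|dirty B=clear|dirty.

1) do Suck; now loc=A A=clear B=dirty
2) do Suck; now loc=A A=clear B=dirty
3) do Suck; now loc=A A=clear B=dirty
4) do Suck; now loc=A A=clear B=dirty
5) do Right; now loc=B A=clear B=dirty
6) do Suck; now loc=B A=clear B=clear

loc=B A=clear B=clear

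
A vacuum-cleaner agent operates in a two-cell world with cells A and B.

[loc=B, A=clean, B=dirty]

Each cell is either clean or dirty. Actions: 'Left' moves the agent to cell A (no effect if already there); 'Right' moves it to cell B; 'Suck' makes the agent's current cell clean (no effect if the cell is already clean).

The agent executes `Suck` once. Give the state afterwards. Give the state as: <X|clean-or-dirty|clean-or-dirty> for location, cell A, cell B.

<B|clean|clean>

start: <B|clean|dirty>
t=1 Suck ⇒ <B|clean|clean>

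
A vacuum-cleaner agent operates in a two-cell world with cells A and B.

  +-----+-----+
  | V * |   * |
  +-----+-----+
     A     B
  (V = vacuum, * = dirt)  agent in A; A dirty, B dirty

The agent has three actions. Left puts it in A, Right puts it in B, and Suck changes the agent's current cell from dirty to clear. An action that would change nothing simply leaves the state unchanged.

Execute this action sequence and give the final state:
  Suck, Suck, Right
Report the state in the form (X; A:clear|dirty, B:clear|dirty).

(B; A:clear, B:dirty)

t=1 Suck ⇒ (A; A:clear, B:dirty)
t=2 Suck ⇒ (A; A:clear, B:dirty)
t=3 Right ⇒ (B; A:clear, B:dirty)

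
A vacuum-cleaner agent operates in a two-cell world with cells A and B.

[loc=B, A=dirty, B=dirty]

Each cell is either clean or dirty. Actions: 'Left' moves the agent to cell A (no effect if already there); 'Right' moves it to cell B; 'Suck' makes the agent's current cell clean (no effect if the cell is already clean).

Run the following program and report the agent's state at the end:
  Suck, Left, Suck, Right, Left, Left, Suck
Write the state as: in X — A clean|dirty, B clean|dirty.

1) do Suck; now in B — A dirty, B clean
2) do Left; now in A — A dirty, B clean
3) do Suck; now in A — A clean, B clean
4) do Right; now in B — A clean, B clean
5) do Left; now in A — A clean, B clean
6) do Left; now in A — A clean, B clean
7) do Suck; now in A — A clean, B clean

in A — A clean, B clean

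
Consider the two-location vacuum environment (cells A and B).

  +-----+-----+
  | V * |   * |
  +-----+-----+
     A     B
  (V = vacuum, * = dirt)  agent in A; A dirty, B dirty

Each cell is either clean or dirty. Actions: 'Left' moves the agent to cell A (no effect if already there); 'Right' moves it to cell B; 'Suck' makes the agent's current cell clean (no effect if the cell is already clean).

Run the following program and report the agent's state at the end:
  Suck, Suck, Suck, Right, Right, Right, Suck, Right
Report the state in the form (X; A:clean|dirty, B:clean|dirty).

1. Suck → (A; A:clean, B:dirty)
2. Suck → (A; A:clean, B:dirty)
3. Suck → (A; A:clean, B:dirty)
4. Right → (B; A:clean, B:dirty)
5. Right → (B; A:clean, B:dirty)
6. Right → (B; A:clean, B:dirty)
7. Suck → (B; A:clean, B:clean)
8. Right → (B; A:clean, B:clean)

(B; A:clean, B:clean)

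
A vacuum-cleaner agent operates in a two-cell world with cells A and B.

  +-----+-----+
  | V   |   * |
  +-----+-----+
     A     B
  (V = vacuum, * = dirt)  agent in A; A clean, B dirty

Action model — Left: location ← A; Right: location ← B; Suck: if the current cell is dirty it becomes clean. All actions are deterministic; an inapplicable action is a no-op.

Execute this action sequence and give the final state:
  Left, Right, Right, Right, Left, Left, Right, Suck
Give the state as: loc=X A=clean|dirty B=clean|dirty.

step 1/8 (Left): loc=A A=clean B=dirty
step 2/8 (Right): loc=B A=clean B=dirty
step 3/8 (Right): loc=B A=clean B=dirty
step 4/8 (Right): loc=B A=clean B=dirty
step 5/8 (Left): loc=A A=clean B=dirty
step 6/8 (Left): loc=A A=clean B=dirty
step 7/8 (Right): loc=B A=clean B=dirty
step 8/8 (Suck): loc=B A=clean B=clean

loc=B A=clean B=clean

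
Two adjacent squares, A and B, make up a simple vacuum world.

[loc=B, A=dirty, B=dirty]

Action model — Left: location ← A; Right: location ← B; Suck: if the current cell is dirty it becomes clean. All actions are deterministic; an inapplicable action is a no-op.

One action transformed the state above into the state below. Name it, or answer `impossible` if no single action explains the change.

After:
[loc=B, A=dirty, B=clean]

Suck

try  Left: <A|dirty|dirty>
try Right: <B|dirty|dirty>
try  Suck: <B|dirty|clean>  ← match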